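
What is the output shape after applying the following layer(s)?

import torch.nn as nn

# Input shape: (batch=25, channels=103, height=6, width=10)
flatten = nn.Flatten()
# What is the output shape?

Input shape: (25, 103, 6, 10)
Output shape: (25, 6180)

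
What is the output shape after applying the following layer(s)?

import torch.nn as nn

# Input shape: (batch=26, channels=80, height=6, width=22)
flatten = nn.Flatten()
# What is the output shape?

Input shape: (26, 80, 6, 22)
Output shape: (26, 10560)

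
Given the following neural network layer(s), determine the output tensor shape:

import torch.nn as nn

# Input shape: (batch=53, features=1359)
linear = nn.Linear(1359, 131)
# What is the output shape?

Input shape: (53, 1359)
Output shape: (53, 131)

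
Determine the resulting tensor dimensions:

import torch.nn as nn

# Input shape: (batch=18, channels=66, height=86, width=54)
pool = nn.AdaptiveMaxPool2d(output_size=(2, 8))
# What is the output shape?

Input shape: (18, 66, 86, 54)
Output shape: (18, 66, 2, 8)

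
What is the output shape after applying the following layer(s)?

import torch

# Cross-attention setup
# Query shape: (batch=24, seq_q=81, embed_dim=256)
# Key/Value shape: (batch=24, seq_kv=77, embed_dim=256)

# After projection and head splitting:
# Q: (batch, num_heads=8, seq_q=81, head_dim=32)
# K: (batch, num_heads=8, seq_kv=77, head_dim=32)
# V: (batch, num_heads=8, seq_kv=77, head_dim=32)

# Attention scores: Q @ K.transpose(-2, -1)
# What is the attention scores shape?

Input shape: (24, 81, 256)
Output shape: (24, 8, 81, 77)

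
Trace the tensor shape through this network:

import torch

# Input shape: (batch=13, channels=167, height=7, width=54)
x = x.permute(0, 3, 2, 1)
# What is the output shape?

Input shape: (13, 167, 7, 54)
Output shape: (13, 54, 7, 167)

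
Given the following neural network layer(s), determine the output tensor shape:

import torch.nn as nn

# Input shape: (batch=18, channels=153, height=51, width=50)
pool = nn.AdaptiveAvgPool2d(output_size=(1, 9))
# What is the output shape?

Input shape: (18, 153, 51, 50)
Output shape: (18, 153, 1, 9)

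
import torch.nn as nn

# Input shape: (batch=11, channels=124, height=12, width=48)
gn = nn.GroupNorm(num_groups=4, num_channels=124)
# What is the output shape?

Input shape: (11, 124, 12, 48)
Output shape: (11, 124, 12, 48)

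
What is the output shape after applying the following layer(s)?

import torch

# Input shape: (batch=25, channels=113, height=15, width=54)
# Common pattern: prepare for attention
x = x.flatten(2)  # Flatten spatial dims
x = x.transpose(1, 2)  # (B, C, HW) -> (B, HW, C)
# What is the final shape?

Input shape: (25, 113, 15, 54)
  -> after flatten(2): (25, 113, 810)
Output shape: (25, 810, 113)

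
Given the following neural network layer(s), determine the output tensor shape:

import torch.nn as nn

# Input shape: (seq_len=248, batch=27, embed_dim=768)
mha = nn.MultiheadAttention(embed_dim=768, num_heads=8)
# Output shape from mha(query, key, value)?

Input shape: (248, 27, 768)
Output shape: (248, 27, 768)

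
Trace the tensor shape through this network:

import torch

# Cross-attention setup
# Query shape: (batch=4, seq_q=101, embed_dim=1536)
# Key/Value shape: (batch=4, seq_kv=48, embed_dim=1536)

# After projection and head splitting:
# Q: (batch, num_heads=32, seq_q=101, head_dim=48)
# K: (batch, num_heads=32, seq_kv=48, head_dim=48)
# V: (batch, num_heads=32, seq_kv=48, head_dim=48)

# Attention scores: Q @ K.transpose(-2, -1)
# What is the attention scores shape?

Input shape: (4, 101, 1536)
Output shape: (4, 32, 101, 48)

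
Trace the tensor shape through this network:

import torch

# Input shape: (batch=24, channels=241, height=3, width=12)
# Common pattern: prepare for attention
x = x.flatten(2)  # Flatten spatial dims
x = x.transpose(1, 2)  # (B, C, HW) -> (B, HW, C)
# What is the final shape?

Input shape: (24, 241, 3, 12)
  -> after flatten(2): (24, 241, 36)
Output shape: (24, 36, 241)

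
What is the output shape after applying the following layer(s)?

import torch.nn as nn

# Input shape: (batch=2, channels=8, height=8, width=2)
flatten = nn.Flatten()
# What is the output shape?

Input shape: (2, 8, 8, 2)
Output shape: (2, 128)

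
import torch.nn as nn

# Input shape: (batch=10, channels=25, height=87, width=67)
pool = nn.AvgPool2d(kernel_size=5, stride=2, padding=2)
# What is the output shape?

Input shape: (10, 25, 87, 67)
Output shape: (10, 25, 44, 34)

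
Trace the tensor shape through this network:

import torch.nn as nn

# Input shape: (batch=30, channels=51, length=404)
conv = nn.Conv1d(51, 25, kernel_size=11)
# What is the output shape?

Input shape: (30, 51, 404)
Output shape: (30, 25, 394)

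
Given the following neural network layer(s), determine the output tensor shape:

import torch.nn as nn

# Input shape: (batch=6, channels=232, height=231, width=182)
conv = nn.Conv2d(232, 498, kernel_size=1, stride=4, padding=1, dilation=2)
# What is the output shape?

Input shape: (6, 232, 231, 182)
Output shape: (6, 498, 59, 46)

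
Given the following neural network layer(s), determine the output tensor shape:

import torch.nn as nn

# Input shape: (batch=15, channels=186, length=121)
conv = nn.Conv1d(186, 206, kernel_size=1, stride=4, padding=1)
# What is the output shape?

Input shape: (15, 186, 121)
Output shape: (15, 206, 31)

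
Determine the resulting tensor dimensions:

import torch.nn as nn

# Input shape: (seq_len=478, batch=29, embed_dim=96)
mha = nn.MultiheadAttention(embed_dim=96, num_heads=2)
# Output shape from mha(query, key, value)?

Input shape: (478, 29, 96)
Output shape: (478, 29, 96)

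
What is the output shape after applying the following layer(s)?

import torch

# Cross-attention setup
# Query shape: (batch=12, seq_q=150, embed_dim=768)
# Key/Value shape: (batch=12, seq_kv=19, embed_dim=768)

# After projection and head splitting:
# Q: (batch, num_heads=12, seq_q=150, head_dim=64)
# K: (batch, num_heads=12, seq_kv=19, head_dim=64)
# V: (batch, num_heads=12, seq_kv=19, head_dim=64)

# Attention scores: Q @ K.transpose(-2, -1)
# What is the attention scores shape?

Input shape: (12, 150, 768)
Output shape: (12, 12, 150, 19)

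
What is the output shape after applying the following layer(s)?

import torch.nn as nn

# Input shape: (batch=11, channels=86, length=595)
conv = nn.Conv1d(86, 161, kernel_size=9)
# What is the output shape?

Input shape: (11, 86, 595)
Output shape: (11, 161, 587)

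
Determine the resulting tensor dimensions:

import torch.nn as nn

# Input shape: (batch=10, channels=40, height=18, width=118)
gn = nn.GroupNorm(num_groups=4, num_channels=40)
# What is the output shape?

Input shape: (10, 40, 18, 118)
Output shape: (10, 40, 18, 118)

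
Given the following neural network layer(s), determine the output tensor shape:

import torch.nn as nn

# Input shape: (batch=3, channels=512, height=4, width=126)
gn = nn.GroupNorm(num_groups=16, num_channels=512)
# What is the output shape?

Input shape: (3, 512, 4, 126)
Output shape: (3, 512, 4, 126)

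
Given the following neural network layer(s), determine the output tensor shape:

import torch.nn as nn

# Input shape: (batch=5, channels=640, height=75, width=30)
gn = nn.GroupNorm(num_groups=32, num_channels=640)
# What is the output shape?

Input shape: (5, 640, 75, 30)
Output shape: (5, 640, 75, 30)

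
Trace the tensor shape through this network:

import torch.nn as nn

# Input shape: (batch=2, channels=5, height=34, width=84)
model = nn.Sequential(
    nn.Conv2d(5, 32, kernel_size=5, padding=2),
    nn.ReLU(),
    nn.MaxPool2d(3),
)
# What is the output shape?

Input shape: (2, 5, 34, 84)
  -> after Conv2d: (2, 32, 34, 84)
  -> after ReLU: (2, 32, 34, 84)
Output shape: (2, 32, 11, 28)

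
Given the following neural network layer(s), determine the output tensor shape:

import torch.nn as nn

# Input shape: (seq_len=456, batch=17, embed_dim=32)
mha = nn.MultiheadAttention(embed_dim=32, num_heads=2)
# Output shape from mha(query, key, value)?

Input shape: (456, 17, 32)
Output shape: (456, 17, 32)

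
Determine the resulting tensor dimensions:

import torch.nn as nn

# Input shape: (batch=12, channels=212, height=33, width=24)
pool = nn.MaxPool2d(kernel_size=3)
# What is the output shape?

Input shape: (12, 212, 33, 24)
Output shape: (12, 212, 11, 8)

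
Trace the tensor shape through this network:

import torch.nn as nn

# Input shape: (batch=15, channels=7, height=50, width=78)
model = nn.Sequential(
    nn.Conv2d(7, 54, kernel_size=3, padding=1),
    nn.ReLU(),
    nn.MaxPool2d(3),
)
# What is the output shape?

Input shape: (15, 7, 50, 78)
  -> after Conv2d: (15, 54, 50, 78)
  -> after ReLU: (15, 54, 50, 78)
Output shape: (15, 54, 16, 26)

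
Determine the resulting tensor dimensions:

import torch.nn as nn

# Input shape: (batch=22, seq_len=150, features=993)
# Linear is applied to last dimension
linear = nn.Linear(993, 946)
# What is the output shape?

Input shape: (22, 150, 993)
Output shape: (22, 150, 946)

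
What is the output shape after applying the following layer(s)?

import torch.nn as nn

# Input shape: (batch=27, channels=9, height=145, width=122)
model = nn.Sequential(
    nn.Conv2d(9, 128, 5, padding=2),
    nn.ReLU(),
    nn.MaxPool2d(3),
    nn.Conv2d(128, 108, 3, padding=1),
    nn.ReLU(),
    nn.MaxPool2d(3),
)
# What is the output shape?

Input shape: (27, 9, 145, 122)
  -> after first Conv2d: (27, 128, 145, 122)
  -> after first MaxPool2d: (27, 128, 48, 40)
  -> after second Conv2d: (27, 108, 48, 40)
Output shape: (27, 108, 16, 13)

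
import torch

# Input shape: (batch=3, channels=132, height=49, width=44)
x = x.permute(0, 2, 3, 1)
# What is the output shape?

Input shape: (3, 132, 49, 44)
Output shape: (3, 49, 44, 132)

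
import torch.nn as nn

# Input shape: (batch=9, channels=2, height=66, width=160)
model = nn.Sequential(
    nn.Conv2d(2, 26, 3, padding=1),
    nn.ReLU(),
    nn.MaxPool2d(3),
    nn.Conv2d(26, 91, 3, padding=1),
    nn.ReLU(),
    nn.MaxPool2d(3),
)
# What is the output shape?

Input shape: (9, 2, 66, 160)
  -> after first Conv2d: (9, 26, 66, 160)
  -> after first MaxPool2d: (9, 26, 22, 53)
  -> after second Conv2d: (9, 91, 22, 53)
Output shape: (9, 91, 7, 17)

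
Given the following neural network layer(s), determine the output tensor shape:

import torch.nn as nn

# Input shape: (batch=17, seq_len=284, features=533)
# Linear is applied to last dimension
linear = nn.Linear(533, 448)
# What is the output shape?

Input shape: (17, 284, 533)
Output shape: (17, 284, 448)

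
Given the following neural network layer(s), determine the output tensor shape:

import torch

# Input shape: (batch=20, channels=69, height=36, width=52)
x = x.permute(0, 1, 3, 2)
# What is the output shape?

Input shape: (20, 69, 36, 52)
Output shape: (20, 69, 52, 36)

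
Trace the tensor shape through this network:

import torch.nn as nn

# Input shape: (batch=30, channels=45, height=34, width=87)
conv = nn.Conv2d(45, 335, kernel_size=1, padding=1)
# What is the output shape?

Input shape: (30, 45, 34, 87)
Output shape: (30, 335, 36, 89)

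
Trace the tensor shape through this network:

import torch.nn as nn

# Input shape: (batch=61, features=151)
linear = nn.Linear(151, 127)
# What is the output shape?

Input shape: (61, 151)
Output shape: (61, 127)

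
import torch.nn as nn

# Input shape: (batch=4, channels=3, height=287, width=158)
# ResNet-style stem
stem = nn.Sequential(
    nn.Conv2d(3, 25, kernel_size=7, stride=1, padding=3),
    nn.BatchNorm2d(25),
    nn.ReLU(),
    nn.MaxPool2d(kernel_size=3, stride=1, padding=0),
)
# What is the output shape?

Input shape: (4, 3, 287, 158)
  -> after Conv2d 7x7 stride=1: (4, 25, 287, 158)
Output shape: (4, 25, 285, 156)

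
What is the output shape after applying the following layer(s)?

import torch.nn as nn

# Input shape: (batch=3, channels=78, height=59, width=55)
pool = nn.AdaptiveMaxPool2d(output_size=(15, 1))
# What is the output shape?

Input shape: (3, 78, 59, 55)
Output shape: (3, 78, 15, 1)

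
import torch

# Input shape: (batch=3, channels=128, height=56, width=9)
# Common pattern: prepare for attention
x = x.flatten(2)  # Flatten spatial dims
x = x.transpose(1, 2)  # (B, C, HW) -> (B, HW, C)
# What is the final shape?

Input shape: (3, 128, 56, 9)
  -> after flatten(2): (3, 128, 504)
Output shape: (3, 504, 128)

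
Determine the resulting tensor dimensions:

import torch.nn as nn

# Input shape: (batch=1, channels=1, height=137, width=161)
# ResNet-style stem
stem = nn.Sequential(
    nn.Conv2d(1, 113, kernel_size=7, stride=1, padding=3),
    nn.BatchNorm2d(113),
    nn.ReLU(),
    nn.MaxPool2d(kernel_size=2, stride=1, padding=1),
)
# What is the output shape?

Input shape: (1, 1, 137, 161)
  -> after Conv2d 7x7 stride=1: (1, 113, 137, 161)
Output shape: (1, 113, 138, 162)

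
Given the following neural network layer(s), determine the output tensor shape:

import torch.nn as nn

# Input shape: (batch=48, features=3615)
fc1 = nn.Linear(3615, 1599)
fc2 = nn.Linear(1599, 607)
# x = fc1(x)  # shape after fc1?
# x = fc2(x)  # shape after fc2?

Input shape: (48, 3615)
  -> after fc1: (48, 1599)
Output shape: (48, 607)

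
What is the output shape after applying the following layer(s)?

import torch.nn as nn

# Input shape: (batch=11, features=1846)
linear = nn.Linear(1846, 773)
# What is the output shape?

Input shape: (11, 1846)
Output shape: (11, 773)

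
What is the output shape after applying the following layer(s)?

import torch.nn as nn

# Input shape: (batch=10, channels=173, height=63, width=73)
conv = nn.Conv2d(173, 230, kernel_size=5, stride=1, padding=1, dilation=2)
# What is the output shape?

Input shape: (10, 173, 63, 73)
Output shape: (10, 230, 57, 67)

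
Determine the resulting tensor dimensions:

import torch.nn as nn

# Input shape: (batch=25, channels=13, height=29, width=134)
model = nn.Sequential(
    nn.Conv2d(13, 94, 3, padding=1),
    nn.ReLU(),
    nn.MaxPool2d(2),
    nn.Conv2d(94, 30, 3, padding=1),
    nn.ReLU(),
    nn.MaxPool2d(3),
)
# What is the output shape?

Input shape: (25, 13, 29, 134)
  -> after first Conv2d: (25, 94, 29, 134)
  -> after first MaxPool2d: (25, 94, 14, 67)
  -> after second Conv2d: (25, 30, 14, 67)
Output shape: (25, 30, 4, 22)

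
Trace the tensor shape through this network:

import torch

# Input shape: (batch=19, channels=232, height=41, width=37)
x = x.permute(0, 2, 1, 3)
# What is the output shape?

Input shape: (19, 232, 41, 37)
Output shape: (19, 41, 232, 37)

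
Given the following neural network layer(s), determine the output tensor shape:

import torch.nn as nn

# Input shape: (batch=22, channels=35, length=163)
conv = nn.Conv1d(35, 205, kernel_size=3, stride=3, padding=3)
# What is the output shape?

Input shape: (22, 35, 163)
Output shape: (22, 205, 56)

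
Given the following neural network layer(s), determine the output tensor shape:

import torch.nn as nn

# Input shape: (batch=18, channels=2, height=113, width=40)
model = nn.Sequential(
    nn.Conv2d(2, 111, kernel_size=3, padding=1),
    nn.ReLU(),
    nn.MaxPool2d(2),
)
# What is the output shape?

Input shape: (18, 2, 113, 40)
  -> after Conv2d: (18, 111, 113, 40)
  -> after ReLU: (18, 111, 113, 40)
Output shape: (18, 111, 56, 20)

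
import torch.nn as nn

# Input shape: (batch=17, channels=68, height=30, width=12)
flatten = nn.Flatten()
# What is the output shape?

Input shape: (17, 68, 30, 12)
Output shape: (17, 24480)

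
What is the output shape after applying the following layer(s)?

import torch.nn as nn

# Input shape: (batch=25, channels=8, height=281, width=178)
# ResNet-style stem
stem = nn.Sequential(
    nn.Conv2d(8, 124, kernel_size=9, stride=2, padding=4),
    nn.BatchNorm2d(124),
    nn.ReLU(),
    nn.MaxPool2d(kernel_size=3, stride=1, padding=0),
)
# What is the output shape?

Input shape: (25, 8, 281, 178)
  -> after Conv2d 9x9 stride=2: (25, 124, 141, 89)
Output shape: (25, 124, 139, 87)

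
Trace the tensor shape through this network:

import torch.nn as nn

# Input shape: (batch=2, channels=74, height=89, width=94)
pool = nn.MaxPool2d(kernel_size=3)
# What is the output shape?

Input shape: (2, 74, 89, 94)
Output shape: (2, 74, 29, 31)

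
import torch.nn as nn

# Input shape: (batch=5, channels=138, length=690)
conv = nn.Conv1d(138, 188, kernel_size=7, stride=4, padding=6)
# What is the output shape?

Input shape: (5, 138, 690)
Output shape: (5, 188, 174)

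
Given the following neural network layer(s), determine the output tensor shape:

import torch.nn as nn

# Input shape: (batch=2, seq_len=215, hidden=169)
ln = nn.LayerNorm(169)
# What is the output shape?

Input shape: (2, 215, 169)
Output shape: (2, 215, 169)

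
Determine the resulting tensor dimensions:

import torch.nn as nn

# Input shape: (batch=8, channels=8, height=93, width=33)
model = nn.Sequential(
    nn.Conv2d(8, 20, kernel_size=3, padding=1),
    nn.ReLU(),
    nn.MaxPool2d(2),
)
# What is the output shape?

Input shape: (8, 8, 93, 33)
  -> after Conv2d: (8, 20, 93, 33)
  -> after ReLU: (8, 20, 93, 33)
Output shape: (8, 20, 46, 16)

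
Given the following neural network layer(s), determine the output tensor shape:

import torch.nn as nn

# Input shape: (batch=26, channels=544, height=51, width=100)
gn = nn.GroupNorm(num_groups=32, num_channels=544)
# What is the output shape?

Input shape: (26, 544, 51, 100)
Output shape: (26, 544, 51, 100)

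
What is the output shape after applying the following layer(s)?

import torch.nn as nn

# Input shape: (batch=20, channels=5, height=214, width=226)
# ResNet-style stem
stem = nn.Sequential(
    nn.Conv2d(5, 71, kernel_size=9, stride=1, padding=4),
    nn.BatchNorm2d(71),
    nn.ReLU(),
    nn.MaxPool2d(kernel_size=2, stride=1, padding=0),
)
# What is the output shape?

Input shape: (20, 5, 214, 226)
  -> after Conv2d 9x9 stride=1: (20, 71, 214, 226)
Output shape: (20, 71, 213, 225)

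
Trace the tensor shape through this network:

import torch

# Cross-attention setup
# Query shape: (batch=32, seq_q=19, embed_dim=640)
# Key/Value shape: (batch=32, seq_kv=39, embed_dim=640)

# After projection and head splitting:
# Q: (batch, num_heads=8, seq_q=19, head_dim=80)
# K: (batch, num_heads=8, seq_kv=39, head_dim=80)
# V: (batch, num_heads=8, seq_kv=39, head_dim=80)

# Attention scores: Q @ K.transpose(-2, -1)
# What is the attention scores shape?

Input shape: (32, 19, 640)
Output shape: (32, 8, 19, 39)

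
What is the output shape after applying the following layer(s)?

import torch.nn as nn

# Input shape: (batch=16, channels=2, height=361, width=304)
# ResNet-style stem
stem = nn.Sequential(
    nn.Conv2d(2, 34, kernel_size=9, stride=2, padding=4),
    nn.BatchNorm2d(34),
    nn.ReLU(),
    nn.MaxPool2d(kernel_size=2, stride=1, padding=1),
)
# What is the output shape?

Input shape: (16, 2, 361, 304)
  -> after Conv2d 9x9 stride=2: (16, 34, 181, 152)
Output shape: (16, 34, 182, 153)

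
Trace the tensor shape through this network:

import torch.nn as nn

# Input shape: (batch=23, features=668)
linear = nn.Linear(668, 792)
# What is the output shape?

Input shape: (23, 668)
Output shape: (23, 792)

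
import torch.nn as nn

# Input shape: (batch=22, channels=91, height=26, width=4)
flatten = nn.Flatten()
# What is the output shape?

Input shape: (22, 91, 26, 4)
Output shape: (22, 9464)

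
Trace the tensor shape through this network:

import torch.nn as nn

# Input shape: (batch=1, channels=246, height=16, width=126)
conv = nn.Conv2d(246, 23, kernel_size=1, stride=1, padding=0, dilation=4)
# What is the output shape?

Input shape: (1, 246, 16, 126)
Output shape: (1, 23, 16, 126)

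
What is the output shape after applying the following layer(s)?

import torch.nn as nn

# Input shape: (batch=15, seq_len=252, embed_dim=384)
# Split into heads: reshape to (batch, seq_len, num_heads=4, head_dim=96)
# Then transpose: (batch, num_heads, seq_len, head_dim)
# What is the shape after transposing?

Input shape: (15, 252, 384)
  -> after reshape: (15, 252, 4, 96)
Output shape: (15, 4, 252, 96)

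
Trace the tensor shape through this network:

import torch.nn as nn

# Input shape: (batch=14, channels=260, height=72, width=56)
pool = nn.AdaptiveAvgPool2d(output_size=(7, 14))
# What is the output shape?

Input shape: (14, 260, 72, 56)
Output shape: (14, 260, 7, 14)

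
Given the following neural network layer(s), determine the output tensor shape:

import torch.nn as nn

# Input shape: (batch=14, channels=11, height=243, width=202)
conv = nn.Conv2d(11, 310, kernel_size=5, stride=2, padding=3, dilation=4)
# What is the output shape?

Input shape: (14, 11, 243, 202)
Output shape: (14, 310, 117, 96)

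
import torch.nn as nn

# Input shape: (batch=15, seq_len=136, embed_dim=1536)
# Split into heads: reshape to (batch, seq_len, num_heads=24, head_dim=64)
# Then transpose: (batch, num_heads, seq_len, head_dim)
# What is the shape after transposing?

Input shape: (15, 136, 1536)
  -> after reshape: (15, 136, 24, 64)
Output shape: (15, 24, 136, 64)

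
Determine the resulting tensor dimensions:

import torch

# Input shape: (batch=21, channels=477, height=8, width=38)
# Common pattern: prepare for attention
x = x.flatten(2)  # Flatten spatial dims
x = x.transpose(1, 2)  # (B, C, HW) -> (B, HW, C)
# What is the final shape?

Input shape: (21, 477, 8, 38)
  -> after flatten(2): (21, 477, 304)
Output shape: (21, 304, 477)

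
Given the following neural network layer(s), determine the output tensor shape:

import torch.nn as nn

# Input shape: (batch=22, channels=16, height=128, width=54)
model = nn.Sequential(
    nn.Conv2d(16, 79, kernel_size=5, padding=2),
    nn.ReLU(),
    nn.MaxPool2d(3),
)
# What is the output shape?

Input shape: (22, 16, 128, 54)
  -> after Conv2d: (22, 79, 128, 54)
  -> after ReLU: (22, 79, 128, 54)
Output shape: (22, 79, 42, 18)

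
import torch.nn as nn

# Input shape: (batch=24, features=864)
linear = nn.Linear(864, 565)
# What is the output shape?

Input shape: (24, 864)
Output shape: (24, 565)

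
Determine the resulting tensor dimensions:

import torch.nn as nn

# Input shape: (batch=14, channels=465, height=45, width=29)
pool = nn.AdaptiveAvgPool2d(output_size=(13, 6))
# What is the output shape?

Input shape: (14, 465, 45, 29)
Output shape: (14, 465, 13, 6)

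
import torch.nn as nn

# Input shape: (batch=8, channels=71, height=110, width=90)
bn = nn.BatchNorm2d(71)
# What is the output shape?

Input shape: (8, 71, 110, 90)
Output shape: (8, 71, 110, 90)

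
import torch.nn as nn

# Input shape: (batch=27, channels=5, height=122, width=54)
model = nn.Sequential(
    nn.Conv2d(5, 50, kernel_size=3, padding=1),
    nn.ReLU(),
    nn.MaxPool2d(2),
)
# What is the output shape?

Input shape: (27, 5, 122, 54)
  -> after Conv2d: (27, 50, 122, 54)
  -> after ReLU: (27, 50, 122, 54)
Output shape: (27, 50, 61, 27)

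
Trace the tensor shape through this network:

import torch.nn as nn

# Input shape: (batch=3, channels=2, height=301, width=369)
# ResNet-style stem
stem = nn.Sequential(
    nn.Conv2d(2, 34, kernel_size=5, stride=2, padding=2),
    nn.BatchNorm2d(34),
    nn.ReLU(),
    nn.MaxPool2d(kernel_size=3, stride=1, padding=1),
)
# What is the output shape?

Input shape: (3, 2, 301, 369)
  -> after Conv2d 5x5 stride=2: (3, 34, 151, 185)
Output shape: (3, 34, 151, 185)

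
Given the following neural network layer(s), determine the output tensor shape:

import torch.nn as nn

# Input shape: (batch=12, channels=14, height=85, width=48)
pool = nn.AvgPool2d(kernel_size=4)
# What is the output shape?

Input shape: (12, 14, 85, 48)
Output shape: (12, 14, 21, 12)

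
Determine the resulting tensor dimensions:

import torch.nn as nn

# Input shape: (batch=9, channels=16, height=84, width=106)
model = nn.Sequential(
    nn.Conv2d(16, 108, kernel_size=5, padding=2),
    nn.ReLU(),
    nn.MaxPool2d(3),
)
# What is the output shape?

Input shape: (9, 16, 84, 106)
  -> after Conv2d: (9, 108, 84, 106)
  -> after ReLU: (9, 108, 84, 106)
Output shape: (9, 108, 28, 35)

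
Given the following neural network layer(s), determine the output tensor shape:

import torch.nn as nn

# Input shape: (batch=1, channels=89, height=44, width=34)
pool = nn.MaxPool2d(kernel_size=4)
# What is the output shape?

Input shape: (1, 89, 44, 34)
Output shape: (1, 89, 11, 8)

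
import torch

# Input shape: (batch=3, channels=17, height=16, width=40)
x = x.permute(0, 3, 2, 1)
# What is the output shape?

Input shape: (3, 17, 16, 40)
Output shape: (3, 40, 16, 17)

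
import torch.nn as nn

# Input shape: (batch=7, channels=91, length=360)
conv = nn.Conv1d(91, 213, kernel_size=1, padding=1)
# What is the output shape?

Input shape: (7, 91, 360)
Output shape: (7, 213, 362)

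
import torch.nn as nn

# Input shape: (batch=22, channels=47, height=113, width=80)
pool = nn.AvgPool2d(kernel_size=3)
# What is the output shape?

Input shape: (22, 47, 113, 80)
Output shape: (22, 47, 37, 26)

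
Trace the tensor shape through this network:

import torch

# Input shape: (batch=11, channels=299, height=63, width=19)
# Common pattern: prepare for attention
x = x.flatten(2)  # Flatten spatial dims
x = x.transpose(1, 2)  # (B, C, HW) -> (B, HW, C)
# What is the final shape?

Input shape: (11, 299, 63, 19)
  -> after flatten(2): (11, 299, 1197)
Output shape: (11, 1197, 299)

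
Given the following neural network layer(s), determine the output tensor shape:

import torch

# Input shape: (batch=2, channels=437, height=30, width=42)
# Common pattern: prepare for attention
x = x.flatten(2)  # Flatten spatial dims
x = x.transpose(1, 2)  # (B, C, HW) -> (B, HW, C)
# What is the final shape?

Input shape: (2, 437, 30, 42)
  -> after flatten(2): (2, 437, 1260)
Output shape: (2, 1260, 437)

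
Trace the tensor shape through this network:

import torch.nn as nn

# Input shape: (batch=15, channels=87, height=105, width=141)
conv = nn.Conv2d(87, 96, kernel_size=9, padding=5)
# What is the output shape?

Input shape: (15, 87, 105, 141)
Output shape: (15, 96, 107, 143)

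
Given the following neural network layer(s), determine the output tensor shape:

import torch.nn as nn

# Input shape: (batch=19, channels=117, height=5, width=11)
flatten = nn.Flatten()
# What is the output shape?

Input shape: (19, 117, 5, 11)
Output shape: (19, 6435)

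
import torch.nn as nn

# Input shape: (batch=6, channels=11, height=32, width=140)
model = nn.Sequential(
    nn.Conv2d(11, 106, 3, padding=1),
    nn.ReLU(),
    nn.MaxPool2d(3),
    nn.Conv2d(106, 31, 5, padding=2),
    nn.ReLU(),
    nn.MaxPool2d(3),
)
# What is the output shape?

Input shape: (6, 11, 32, 140)
  -> after first Conv2d: (6, 106, 32, 140)
  -> after first MaxPool2d: (6, 106, 10, 46)
  -> after second Conv2d: (6, 31, 10, 46)
Output shape: (6, 31, 3, 15)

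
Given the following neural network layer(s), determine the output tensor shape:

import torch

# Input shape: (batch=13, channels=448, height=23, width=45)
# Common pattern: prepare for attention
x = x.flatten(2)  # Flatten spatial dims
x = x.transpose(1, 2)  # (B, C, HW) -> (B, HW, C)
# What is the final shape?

Input shape: (13, 448, 23, 45)
  -> after flatten(2): (13, 448, 1035)
Output shape: (13, 1035, 448)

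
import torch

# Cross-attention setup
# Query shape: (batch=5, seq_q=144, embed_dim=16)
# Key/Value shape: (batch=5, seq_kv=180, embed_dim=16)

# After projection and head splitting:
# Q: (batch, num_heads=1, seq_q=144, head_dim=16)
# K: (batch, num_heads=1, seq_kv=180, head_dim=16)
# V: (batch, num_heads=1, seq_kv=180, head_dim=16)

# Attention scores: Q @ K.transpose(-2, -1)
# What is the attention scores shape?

Input shape: (5, 144, 16)
Output shape: (5, 1, 144, 180)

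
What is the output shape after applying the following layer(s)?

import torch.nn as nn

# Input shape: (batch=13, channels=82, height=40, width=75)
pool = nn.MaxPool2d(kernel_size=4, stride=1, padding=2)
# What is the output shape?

Input shape: (13, 82, 40, 75)
Output shape: (13, 82, 41, 76)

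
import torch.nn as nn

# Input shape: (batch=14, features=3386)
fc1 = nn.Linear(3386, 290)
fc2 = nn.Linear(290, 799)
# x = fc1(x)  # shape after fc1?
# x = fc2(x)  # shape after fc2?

Input shape: (14, 3386)
  -> after fc1: (14, 290)
Output shape: (14, 799)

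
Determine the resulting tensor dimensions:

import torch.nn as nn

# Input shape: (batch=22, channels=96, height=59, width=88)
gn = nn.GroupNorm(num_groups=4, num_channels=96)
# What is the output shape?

Input shape: (22, 96, 59, 88)
Output shape: (22, 96, 59, 88)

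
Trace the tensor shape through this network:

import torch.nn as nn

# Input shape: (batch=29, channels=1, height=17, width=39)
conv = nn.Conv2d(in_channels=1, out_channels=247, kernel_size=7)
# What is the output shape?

Input shape: (29, 1, 17, 39)
Output shape: (29, 247, 11, 33)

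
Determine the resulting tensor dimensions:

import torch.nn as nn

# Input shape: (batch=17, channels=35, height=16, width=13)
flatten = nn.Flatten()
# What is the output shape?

Input shape: (17, 35, 16, 13)
Output shape: (17, 7280)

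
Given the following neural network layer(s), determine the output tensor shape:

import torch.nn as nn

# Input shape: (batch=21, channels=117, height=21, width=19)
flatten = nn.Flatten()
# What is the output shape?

Input shape: (21, 117, 21, 19)
Output shape: (21, 46683)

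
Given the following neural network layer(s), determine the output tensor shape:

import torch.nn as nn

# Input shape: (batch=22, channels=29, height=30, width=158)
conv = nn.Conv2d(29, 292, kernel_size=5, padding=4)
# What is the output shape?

Input shape: (22, 29, 30, 158)
Output shape: (22, 292, 34, 162)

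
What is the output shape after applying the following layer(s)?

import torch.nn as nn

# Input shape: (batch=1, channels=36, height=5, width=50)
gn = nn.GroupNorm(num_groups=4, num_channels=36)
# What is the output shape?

Input shape: (1, 36, 5, 50)
Output shape: (1, 36, 5, 50)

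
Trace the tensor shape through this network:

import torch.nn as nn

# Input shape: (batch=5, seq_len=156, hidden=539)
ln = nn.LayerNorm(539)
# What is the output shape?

Input shape: (5, 156, 539)
Output shape: (5, 156, 539)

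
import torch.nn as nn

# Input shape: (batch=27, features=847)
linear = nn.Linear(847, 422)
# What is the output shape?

Input shape: (27, 847)
Output shape: (27, 422)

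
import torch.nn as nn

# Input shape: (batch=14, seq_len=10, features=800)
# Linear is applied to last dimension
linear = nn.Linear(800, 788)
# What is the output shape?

Input shape: (14, 10, 800)
Output shape: (14, 10, 788)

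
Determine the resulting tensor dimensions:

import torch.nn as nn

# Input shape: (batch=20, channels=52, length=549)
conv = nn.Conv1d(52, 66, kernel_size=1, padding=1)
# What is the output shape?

Input shape: (20, 52, 549)
Output shape: (20, 66, 551)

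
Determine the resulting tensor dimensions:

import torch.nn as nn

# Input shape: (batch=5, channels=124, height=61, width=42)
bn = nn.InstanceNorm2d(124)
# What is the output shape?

Input shape: (5, 124, 61, 42)
Output shape: (5, 124, 61, 42)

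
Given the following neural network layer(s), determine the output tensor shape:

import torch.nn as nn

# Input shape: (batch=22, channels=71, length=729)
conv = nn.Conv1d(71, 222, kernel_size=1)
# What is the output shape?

Input shape: (22, 71, 729)
Output shape: (22, 222, 729)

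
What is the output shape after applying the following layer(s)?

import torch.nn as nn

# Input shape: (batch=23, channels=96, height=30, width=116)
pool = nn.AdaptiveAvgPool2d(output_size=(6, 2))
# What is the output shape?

Input shape: (23, 96, 30, 116)
Output shape: (23, 96, 6, 2)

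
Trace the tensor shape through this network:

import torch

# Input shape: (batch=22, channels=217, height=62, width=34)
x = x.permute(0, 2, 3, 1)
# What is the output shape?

Input shape: (22, 217, 62, 34)
Output shape: (22, 62, 34, 217)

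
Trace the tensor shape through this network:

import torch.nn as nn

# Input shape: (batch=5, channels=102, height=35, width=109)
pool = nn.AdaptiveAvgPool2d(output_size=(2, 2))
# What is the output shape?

Input shape: (5, 102, 35, 109)
Output shape: (5, 102, 2, 2)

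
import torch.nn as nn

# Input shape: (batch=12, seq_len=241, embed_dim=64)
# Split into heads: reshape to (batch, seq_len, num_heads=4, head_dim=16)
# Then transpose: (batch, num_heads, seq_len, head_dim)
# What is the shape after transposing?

Input shape: (12, 241, 64)
  -> after reshape: (12, 241, 4, 16)
Output shape: (12, 4, 241, 16)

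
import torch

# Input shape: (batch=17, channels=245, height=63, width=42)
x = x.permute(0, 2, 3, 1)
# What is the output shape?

Input shape: (17, 245, 63, 42)
Output shape: (17, 63, 42, 245)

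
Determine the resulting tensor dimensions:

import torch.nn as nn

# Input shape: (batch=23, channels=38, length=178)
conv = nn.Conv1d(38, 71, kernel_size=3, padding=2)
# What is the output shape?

Input shape: (23, 38, 178)
Output shape: (23, 71, 180)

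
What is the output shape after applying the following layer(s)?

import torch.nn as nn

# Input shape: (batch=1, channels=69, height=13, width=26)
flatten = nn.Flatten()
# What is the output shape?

Input shape: (1, 69, 13, 26)
Output shape: (1, 23322)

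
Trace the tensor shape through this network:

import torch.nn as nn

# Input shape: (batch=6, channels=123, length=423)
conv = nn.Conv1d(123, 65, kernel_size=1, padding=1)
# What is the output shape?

Input shape: (6, 123, 423)
Output shape: (6, 65, 425)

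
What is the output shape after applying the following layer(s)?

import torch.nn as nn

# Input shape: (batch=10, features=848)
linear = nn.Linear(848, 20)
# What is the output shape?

Input shape: (10, 848)
Output shape: (10, 20)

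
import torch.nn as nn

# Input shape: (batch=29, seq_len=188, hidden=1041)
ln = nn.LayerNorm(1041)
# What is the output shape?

Input shape: (29, 188, 1041)
Output shape: (29, 188, 1041)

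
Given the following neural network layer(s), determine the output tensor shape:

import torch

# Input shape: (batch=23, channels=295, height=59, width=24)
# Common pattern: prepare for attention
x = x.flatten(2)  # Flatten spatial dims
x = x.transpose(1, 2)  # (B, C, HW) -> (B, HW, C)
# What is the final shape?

Input shape: (23, 295, 59, 24)
  -> after flatten(2): (23, 295, 1416)
Output shape: (23, 1416, 295)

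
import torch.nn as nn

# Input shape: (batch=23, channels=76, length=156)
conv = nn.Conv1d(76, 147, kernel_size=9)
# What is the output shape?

Input shape: (23, 76, 156)
Output shape: (23, 147, 148)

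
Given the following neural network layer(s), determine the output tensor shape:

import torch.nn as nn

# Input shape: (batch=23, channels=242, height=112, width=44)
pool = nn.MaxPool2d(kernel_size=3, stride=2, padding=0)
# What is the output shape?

Input shape: (23, 242, 112, 44)
Output shape: (23, 242, 55, 21)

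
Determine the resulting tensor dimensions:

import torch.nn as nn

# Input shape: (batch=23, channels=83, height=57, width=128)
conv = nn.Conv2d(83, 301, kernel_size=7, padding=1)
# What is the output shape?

Input shape: (23, 83, 57, 128)
Output shape: (23, 301, 53, 124)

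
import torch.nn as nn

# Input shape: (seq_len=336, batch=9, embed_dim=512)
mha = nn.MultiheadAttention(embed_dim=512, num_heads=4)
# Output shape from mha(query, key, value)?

Input shape: (336, 9, 512)
Output shape: (336, 9, 512)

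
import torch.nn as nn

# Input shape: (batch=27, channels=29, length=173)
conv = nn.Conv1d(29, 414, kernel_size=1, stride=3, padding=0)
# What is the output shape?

Input shape: (27, 29, 173)
Output shape: (27, 414, 58)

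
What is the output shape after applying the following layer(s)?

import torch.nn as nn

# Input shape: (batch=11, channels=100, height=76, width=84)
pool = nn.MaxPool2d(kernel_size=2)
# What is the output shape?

Input shape: (11, 100, 76, 84)
Output shape: (11, 100, 38, 42)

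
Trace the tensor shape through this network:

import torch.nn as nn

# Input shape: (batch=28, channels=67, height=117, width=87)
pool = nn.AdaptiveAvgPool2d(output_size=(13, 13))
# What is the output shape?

Input shape: (28, 67, 117, 87)
Output shape: (28, 67, 13, 13)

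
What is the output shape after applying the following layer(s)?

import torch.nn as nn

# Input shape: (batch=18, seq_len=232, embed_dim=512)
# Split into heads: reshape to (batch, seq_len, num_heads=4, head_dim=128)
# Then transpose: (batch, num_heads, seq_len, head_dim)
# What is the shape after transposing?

Input shape: (18, 232, 512)
  -> after reshape: (18, 232, 4, 128)
Output shape: (18, 4, 232, 128)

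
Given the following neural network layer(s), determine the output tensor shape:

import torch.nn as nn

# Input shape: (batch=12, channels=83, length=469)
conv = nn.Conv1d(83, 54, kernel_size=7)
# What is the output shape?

Input shape: (12, 83, 469)
Output shape: (12, 54, 463)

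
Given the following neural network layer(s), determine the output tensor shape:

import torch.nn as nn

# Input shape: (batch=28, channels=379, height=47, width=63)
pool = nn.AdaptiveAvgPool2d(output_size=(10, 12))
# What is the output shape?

Input shape: (28, 379, 47, 63)
Output shape: (28, 379, 10, 12)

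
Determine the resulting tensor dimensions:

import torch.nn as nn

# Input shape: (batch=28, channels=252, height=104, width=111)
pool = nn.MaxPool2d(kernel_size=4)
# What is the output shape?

Input shape: (28, 252, 104, 111)
Output shape: (28, 252, 26, 27)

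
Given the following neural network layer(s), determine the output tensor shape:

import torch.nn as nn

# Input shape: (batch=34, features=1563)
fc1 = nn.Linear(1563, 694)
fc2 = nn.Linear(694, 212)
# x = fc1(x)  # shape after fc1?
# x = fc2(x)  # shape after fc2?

Input shape: (34, 1563)
  -> after fc1: (34, 694)
Output shape: (34, 212)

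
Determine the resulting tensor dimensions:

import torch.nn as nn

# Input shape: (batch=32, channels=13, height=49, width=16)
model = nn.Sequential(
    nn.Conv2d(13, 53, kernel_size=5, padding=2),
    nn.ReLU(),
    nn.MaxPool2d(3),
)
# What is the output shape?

Input shape: (32, 13, 49, 16)
  -> after Conv2d: (32, 53, 49, 16)
  -> after ReLU: (32, 53, 49, 16)
Output shape: (32, 53, 16, 5)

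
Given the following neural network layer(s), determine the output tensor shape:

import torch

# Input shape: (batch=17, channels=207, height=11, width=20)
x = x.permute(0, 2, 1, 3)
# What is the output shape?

Input shape: (17, 207, 11, 20)
Output shape: (17, 11, 207, 20)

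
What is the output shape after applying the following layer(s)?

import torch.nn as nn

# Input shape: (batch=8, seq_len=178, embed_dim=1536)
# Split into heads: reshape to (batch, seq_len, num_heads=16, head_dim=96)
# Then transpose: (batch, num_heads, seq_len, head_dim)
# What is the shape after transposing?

Input shape: (8, 178, 1536)
  -> after reshape: (8, 178, 16, 96)
Output shape: (8, 16, 178, 96)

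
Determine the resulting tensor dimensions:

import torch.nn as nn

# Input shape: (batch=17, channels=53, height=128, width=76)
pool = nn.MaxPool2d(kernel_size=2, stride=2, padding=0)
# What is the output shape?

Input shape: (17, 53, 128, 76)
Output shape: (17, 53, 64, 38)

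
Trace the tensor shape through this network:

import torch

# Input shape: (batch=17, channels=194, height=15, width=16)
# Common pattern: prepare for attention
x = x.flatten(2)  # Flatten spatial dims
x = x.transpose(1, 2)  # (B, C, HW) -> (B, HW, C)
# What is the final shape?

Input shape: (17, 194, 15, 16)
  -> after flatten(2): (17, 194, 240)
Output shape: (17, 240, 194)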